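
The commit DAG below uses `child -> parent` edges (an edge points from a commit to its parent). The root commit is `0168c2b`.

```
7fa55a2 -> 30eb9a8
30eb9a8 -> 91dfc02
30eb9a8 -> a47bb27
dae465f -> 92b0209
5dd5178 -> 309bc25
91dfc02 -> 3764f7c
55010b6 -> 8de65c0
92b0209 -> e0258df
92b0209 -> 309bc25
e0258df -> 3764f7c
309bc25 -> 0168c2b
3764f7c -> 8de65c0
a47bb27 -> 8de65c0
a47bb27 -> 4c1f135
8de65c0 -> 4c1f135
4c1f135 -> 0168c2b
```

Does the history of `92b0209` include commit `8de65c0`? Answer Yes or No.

Ancestors of 92b0209 (commits reachable by following parents): {0168c2b, 309bc25, 3764f7c, 4c1f135, 8de65c0, 92b0209, e0258df}.
8de65c0 is in that set, so it is an ancestor of 92b0209.

Yes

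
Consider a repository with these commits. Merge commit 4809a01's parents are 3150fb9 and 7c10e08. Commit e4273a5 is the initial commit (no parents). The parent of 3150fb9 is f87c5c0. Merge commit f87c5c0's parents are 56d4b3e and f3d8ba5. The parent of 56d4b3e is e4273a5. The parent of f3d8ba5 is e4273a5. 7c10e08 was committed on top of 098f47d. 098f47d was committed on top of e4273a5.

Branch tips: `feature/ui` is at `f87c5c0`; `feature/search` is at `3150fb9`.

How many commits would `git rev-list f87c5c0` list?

Walking parent pointers from f87c5c0: reachable set = {56d4b3e, e4273a5, f3d8ba5, f87c5c0}.
That is 4 commits.

4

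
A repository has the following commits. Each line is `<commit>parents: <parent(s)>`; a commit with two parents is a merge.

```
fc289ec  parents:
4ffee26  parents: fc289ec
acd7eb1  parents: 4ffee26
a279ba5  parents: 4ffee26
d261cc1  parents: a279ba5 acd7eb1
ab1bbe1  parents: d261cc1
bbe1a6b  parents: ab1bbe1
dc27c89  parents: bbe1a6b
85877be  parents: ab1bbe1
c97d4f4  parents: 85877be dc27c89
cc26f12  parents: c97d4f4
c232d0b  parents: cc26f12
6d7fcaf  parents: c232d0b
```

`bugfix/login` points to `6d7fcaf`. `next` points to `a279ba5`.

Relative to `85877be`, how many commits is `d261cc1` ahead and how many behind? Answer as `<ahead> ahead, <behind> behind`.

0 ahead, 2 behind

Reachable from d261cc1: {4ffee26, a279ba5, acd7eb1, d261cc1, fc289ec}.
Reachable from 85877be: {4ffee26, 85877be, a279ba5, ab1bbe1, acd7eb1, d261cc1, fc289ec}.
Only in d261cc1's history (ahead): {} — 0.
Only in 85877be's history (behind): {85877be, ab1bbe1} — 2.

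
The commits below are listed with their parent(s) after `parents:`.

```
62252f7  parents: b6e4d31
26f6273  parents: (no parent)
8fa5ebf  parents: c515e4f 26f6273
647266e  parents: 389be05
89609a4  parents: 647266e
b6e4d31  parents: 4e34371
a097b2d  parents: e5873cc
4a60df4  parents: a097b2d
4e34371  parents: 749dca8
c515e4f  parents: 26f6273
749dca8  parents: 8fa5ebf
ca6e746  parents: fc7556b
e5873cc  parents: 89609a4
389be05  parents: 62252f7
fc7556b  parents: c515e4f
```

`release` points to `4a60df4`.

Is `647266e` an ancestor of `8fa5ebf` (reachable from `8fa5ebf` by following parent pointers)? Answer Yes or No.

No

Ancestors of 8fa5ebf: {26f6273, 8fa5ebf, c515e4f}.
647266e is not in that set, so it is not an ancestor of 8fa5ebf.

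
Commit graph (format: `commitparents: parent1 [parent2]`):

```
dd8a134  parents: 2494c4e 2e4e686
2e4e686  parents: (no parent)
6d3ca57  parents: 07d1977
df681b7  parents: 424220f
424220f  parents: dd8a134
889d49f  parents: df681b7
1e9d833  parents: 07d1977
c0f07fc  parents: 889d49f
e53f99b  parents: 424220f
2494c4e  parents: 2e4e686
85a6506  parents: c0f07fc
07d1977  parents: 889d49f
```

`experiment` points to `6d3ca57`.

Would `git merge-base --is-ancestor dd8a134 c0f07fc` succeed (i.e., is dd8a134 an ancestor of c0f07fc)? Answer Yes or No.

Ancestors of c0f07fc (commits reachable by following parents): {2494c4e, 2e4e686, 424220f, 889d49f, c0f07fc, dd8a134, df681b7}.
dd8a134 is in that set, so it is an ancestor of c0f07fc.

Yes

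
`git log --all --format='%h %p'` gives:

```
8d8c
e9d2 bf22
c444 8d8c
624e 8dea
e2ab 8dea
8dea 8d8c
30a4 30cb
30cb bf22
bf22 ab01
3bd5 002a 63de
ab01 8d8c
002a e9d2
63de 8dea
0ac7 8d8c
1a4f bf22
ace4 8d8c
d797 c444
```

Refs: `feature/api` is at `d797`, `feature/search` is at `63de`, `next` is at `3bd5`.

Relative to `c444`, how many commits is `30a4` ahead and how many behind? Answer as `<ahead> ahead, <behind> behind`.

4 ahead, 1 behind

Reachable from 30a4: {30a4, 30cb, 8d8c, ab01, bf22}.
Reachable from c444: {8d8c, c444}.
Only in 30a4's history (ahead): {30a4, 30cb, ab01, bf22} — 4.
Only in c444's history (behind): {c444} — 1.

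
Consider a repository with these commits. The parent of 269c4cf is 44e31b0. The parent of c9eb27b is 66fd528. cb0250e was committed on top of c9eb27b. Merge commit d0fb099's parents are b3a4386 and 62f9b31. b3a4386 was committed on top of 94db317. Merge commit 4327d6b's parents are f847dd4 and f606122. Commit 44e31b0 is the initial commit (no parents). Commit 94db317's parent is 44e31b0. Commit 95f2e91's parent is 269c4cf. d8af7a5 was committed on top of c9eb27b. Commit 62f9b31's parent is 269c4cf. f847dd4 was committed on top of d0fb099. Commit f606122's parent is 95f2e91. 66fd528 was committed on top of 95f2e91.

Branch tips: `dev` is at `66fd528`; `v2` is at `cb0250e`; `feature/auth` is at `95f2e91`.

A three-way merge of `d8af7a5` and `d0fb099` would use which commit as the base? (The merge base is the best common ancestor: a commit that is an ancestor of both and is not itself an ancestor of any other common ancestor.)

269c4cf

Ancestors of d8af7a5: {269c4cf, 44e31b0, 66fd528, 95f2e91, c9eb27b, d8af7a5}.
Ancestors of d0fb099: {269c4cf, 44e31b0, 62f9b31, 94db317, b3a4386, d0fb099}.
Common ancestors: {269c4cf, 44e31b0}.
Among these, 269c4cf is not an ancestor of any other common ancestor — it is the merge base.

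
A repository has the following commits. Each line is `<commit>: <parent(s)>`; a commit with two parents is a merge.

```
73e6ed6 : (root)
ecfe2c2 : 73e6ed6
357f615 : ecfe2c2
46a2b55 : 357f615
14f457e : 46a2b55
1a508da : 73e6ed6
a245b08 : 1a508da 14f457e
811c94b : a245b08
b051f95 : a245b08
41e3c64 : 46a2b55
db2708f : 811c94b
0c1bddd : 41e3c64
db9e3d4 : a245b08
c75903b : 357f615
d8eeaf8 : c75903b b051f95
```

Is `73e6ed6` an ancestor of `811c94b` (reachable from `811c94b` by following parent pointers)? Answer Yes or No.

Ancestors of 811c94b (commits reachable by following parents): {14f457e, 1a508da, 357f615, 46a2b55, 73e6ed6, 811c94b, a245b08, ecfe2c2}.
73e6ed6 is in that set, so it is an ancestor of 811c94b.

Yes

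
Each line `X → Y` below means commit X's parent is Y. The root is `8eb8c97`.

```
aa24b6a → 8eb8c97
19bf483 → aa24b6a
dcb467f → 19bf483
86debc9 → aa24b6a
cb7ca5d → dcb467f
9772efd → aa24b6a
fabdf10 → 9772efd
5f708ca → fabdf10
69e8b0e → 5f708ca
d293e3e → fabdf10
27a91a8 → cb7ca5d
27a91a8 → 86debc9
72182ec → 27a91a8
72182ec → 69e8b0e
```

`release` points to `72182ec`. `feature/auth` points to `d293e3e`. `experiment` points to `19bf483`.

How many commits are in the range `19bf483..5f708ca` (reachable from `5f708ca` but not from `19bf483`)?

Reachable from 5f708ca: {5f708ca, 8eb8c97, 9772efd, aa24b6a, fabdf10}.
Reachable from 19bf483: {19bf483, 8eb8c97, aa24b6a}.
In 5f708ca's history but not 19bf483's: {5f708ca, 9772efd, fabdf10} — 3 commits.

3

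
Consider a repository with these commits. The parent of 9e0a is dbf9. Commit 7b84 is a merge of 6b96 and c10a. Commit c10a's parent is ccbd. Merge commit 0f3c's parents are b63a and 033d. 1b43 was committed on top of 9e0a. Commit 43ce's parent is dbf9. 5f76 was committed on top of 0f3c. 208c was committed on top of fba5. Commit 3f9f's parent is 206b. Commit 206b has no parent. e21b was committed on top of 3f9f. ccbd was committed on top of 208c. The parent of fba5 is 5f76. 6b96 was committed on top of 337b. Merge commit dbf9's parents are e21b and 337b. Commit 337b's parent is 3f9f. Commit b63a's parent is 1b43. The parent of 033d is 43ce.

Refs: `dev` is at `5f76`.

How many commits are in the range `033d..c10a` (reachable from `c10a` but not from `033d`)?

Reachable from c10a: {033d, 0f3c, 1b43, 206b, 208c, 337b, 3f9f, 43ce, 5f76, 9e0a, b63a, c10a, ccbd, dbf9, e21b, fba5}.
Reachable from 033d: {033d, 206b, 337b, 3f9f, 43ce, dbf9, e21b}.
In c10a's history but not 033d's: {0f3c, 1b43, 208c, 5f76, 9e0a, b63a, c10a, ccbd, fba5} — 9 commits.

9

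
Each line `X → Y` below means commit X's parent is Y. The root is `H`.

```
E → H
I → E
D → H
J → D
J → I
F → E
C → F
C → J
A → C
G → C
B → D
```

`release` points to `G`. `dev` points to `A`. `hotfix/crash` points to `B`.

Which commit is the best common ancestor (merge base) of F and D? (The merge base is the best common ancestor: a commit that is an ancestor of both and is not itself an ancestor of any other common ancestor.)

Ancestors of F: {E, F, H}.
Ancestors of D: {D, H}.
Common ancestors: {H}.
The only common ancestor is H, so it is the merge base.

H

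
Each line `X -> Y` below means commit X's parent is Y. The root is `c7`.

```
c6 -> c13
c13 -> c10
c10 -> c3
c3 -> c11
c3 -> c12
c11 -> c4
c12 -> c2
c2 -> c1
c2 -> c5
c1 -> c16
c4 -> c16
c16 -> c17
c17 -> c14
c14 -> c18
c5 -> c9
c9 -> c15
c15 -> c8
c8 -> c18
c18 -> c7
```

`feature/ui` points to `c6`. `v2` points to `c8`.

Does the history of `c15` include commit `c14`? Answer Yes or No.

Ancestors of c15: {c15, c18, c7, c8}.
c14 is not in that set, so it is not an ancestor of c15.

No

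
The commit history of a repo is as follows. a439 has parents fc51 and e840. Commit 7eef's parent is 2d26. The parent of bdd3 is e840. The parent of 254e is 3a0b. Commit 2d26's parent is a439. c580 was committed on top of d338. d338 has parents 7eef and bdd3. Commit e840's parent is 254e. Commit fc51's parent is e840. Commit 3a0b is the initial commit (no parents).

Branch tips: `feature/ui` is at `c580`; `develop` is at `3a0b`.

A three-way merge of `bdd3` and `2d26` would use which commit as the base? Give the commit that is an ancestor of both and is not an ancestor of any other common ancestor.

e840

Ancestors of bdd3: {254e, 3a0b, bdd3, e840}.
Ancestors of 2d26: {254e, 2d26, 3a0b, a439, e840, fc51}.
Common ancestors: {254e, 3a0b, e840}.
Among these, e840 is not an ancestor of any other common ancestor — it is the merge base.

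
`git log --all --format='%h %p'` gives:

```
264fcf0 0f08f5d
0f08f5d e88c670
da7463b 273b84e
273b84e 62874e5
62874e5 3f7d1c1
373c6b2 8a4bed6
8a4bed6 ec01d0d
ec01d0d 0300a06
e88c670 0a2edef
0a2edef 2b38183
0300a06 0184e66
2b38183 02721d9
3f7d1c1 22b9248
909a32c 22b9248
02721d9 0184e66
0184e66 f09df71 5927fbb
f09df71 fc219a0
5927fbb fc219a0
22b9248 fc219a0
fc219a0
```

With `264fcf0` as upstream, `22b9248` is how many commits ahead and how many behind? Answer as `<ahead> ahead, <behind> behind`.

1 ahead, 9 behind

Reachable from 22b9248: {22b9248, fc219a0}.
Reachable from 264fcf0: {0184e66, 02721d9, 0a2edef, 0f08f5d, 264fcf0, 2b38183, 5927fbb, e88c670, f09df71, fc219a0}.
Only in 22b9248's history (ahead): {22b9248} — 1.
Only in 264fcf0's history (behind): {0184e66, 02721d9, 0a2edef, 0f08f5d, 264fcf0, 2b38183, 5927fbb, e88c670, f09df71} — 9.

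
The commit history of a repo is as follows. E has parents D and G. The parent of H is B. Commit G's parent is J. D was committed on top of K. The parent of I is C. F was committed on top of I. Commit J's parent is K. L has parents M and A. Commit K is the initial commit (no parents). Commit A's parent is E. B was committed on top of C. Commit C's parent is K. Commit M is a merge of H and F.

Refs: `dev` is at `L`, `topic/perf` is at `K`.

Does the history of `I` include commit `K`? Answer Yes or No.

Yes

Ancestors of I (commits reachable by following parents): {C, I, K}.
K is in that set, so it is an ancestor of I.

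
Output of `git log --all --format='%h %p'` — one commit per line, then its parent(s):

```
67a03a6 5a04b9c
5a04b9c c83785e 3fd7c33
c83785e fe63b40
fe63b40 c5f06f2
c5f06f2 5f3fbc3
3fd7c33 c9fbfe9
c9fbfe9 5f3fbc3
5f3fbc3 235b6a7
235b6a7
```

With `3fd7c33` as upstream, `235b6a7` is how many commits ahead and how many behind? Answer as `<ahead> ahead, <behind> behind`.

0 ahead, 3 behind

Reachable from 235b6a7: {235b6a7}.
Reachable from 3fd7c33: {235b6a7, 3fd7c33, 5f3fbc3, c9fbfe9}.
Only in 235b6a7's history (ahead): {} — 0.
Only in 3fd7c33's history (behind): {3fd7c33, 5f3fbc3, c9fbfe9} — 3.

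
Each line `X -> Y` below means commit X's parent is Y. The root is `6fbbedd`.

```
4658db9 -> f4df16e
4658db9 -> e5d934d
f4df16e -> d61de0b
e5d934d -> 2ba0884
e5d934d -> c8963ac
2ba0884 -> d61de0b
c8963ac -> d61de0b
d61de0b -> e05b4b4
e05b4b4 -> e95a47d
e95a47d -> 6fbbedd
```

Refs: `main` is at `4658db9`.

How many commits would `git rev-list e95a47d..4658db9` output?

Reachable from 4658db9: {2ba0884, 4658db9, 6fbbedd, c8963ac, d61de0b, e05b4b4, e5d934d, e95a47d, f4df16e}.
Reachable from e95a47d: {6fbbedd, e95a47d}.
In 4658db9's history but not e95a47d's: {2ba0884, 4658db9, c8963ac, d61de0b, e05b4b4, e5d934d, f4df16e} — 7 commits.

7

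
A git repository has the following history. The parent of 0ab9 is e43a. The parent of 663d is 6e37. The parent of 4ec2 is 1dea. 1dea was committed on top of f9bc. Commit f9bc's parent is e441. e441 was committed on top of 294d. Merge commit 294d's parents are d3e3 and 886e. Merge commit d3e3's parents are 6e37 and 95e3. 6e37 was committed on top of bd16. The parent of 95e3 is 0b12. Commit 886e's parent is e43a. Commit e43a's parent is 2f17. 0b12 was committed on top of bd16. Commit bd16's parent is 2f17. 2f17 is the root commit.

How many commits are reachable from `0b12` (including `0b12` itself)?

3

Walking parent pointers from 0b12: reachable set = {0b12, 2f17, bd16}.
That is 3 commits.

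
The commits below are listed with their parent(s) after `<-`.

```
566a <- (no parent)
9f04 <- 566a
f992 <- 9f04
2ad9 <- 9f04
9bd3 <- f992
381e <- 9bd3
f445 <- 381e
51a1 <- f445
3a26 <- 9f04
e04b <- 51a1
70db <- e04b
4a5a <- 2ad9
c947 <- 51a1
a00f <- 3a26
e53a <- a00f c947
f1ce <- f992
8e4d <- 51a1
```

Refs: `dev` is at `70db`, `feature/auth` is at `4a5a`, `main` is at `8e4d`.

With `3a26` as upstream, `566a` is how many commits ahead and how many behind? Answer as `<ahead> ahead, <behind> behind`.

Reachable from 566a: {566a}.
Reachable from 3a26: {3a26, 566a, 9f04}.
Only in 566a's history (ahead): {} — 0.
Only in 3a26's history (behind): {3a26, 9f04} — 2.

0 ahead, 2 behind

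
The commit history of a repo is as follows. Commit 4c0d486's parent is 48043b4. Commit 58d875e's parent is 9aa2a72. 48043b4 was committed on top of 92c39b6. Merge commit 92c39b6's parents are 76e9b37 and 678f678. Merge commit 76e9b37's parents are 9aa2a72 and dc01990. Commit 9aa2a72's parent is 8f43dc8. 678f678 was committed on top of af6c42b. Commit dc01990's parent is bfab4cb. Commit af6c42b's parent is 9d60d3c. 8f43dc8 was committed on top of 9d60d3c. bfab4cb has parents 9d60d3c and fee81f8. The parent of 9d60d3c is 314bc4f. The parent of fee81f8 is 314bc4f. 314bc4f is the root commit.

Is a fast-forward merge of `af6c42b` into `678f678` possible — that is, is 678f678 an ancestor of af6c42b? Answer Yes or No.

No

A fast-forward from 678f678 to af6c42b is possible iff 678f678 is an ancestor of af6c42b.
Ancestors of af6c42b: {314bc4f, 9d60d3c, af6c42b}.
678f678 is not among them, so fast-forward is not possible.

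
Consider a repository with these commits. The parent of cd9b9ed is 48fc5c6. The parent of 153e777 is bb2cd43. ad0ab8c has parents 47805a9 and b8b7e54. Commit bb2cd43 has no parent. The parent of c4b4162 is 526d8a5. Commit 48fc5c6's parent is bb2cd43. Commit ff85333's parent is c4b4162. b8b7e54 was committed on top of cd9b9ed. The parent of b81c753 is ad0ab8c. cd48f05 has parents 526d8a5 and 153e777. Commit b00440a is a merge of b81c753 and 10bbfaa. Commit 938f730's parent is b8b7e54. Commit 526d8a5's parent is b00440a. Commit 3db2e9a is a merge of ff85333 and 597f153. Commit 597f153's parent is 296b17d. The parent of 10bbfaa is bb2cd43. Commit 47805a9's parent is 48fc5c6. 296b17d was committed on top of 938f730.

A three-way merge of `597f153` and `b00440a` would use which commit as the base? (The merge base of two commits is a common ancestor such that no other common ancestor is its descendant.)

Ancestors of 597f153: {296b17d, 48fc5c6, 597f153, 938f730, b8b7e54, bb2cd43, cd9b9ed}.
Ancestors of b00440a: {10bbfaa, 47805a9, 48fc5c6, ad0ab8c, b00440a, b81c753, b8b7e54, bb2cd43, cd9b9ed}.
Common ancestors: {48fc5c6, b8b7e54, bb2cd43, cd9b9ed}.
Among these, b8b7e54 is not an ancestor of any other common ancestor — it is the merge base.

b8b7e54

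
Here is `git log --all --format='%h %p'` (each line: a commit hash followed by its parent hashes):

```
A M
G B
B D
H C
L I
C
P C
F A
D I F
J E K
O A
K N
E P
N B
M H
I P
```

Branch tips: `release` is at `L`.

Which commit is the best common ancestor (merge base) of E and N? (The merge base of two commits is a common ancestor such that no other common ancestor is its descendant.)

P

Ancestors of E: {C, E, P}.
Ancestors of N: {A, B, C, D, F, H, I, M, N, P}.
Common ancestors: {C, P}.
Among these, P is not an ancestor of any other common ancestor — it is the merge base.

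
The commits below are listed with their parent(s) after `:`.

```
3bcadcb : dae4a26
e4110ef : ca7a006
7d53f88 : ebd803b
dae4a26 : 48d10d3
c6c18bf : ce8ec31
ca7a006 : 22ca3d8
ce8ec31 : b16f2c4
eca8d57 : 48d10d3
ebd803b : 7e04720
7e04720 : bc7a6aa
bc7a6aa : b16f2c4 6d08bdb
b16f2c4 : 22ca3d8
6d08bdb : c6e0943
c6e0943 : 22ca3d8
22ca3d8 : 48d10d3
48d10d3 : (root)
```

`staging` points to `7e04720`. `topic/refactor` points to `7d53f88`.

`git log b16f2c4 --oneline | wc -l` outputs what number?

Walking parent pointers from b16f2c4: reachable set = {22ca3d8, 48d10d3, b16f2c4}.
That is 3 commits.

3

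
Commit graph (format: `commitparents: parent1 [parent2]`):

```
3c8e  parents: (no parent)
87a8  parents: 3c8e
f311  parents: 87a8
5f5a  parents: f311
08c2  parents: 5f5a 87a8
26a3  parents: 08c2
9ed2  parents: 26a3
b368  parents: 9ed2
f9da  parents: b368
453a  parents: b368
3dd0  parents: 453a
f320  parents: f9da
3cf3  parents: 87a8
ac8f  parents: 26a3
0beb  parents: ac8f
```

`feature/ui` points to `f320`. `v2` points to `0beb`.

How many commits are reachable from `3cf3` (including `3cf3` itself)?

Walking parent pointers from 3cf3: reachable set = {3c8e, 3cf3, 87a8}.
That is 3 commits.

3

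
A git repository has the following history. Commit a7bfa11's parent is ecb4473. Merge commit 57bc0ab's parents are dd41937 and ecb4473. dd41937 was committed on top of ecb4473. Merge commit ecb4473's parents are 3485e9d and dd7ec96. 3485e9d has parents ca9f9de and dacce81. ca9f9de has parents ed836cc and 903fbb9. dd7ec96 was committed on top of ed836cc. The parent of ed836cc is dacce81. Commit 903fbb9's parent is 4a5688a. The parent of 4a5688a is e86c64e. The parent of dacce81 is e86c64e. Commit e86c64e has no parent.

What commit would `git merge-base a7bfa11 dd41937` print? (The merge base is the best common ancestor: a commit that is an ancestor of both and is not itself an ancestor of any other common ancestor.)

ecb4473

Ancestors of a7bfa11: {3485e9d, 4a5688a, 903fbb9, a7bfa11, ca9f9de, dacce81, dd7ec96, e86c64e, ecb4473, ed836cc}.
Ancestors of dd41937: {3485e9d, 4a5688a, 903fbb9, ca9f9de, dacce81, dd41937, dd7ec96, e86c64e, ecb4473, ed836cc}.
Common ancestors: {3485e9d, 4a5688a, 903fbb9, ca9f9de, dacce81, dd7ec96, e86c64e, ecb4473, ed836cc}.
Among these, ecb4473 is not an ancestor of any other common ancestor — it is the merge base.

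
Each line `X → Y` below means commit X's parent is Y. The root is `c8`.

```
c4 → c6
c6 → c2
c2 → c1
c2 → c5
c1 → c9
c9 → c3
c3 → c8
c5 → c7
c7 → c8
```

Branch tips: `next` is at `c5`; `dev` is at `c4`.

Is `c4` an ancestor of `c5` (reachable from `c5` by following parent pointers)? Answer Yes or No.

No

Ancestors of c5: {c5, c7, c8}.
c4 is not in that set, so it is not an ancestor of c5.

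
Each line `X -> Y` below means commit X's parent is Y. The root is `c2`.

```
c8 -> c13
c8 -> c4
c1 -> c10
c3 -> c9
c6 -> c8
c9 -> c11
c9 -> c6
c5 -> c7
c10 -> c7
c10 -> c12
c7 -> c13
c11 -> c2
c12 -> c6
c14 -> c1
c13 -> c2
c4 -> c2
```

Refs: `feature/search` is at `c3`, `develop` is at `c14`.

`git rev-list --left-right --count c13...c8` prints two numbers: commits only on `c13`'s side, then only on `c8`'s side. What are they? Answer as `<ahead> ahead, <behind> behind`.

Reachable from c13: {c13, c2}.
Reachable from c8: {c13, c2, c4, c8}.
Only in c13's history (ahead): {} — 0.
Only in c8's history (behind): {c4, c8} — 2.

0 ahead, 2 behind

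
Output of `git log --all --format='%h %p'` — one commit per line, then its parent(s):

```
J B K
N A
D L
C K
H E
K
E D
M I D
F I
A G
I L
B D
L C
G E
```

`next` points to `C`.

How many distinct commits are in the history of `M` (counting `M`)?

Walking parent pointers from M: reachable set = {C, D, I, K, L, M}.
That is 6 commits.

6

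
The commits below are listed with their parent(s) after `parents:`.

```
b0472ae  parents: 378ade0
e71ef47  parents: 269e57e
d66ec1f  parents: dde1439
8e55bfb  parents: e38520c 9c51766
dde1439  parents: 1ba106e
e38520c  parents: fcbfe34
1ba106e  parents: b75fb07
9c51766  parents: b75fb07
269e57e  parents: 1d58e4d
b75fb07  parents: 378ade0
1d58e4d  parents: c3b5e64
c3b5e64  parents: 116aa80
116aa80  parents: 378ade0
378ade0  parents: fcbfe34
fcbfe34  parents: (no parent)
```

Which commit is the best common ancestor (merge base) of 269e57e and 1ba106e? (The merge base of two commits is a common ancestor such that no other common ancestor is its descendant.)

378ade0

Ancestors of 269e57e: {116aa80, 1d58e4d, 269e57e, 378ade0, c3b5e64, fcbfe34}.
Ancestors of 1ba106e: {1ba106e, 378ade0, b75fb07, fcbfe34}.
Common ancestors: {378ade0, fcbfe34}.
Among these, 378ade0 is not an ancestor of any other common ancestor — it is the merge base.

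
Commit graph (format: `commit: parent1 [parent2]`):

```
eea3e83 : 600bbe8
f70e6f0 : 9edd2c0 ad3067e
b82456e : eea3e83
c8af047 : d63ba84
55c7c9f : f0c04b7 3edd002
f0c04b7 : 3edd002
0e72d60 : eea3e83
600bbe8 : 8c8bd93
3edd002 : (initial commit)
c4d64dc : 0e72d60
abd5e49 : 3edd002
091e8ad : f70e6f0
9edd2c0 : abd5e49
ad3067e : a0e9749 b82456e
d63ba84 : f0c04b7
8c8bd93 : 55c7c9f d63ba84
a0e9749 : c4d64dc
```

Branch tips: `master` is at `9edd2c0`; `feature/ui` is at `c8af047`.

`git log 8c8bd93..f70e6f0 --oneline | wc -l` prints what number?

Reachable from f70e6f0: {0e72d60, 3edd002, 55c7c9f, 600bbe8, 8c8bd93, 9edd2c0, a0e9749, abd5e49, ad3067e, b82456e, c4d64dc, d63ba84, eea3e83, f0c04b7, f70e6f0}.
Reachable from 8c8bd93: {3edd002, 55c7c9f, 8c8bd93, d63ba84, f0c04b7}.
In f70e6f0's history but not 8c8bd93's: {0e72d60, 600bbe8, 9edd2c0, a0e9749, abd5e49, ad3067e, b82456e, c4d64dc, eea3e83, f70e6f0} — 10 commits.

10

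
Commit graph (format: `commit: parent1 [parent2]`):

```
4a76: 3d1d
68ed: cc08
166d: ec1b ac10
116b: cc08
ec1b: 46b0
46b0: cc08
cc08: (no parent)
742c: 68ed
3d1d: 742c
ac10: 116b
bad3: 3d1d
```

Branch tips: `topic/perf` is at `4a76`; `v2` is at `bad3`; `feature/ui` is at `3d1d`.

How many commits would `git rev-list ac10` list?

3

Walking parent pointers from ac10: reachable set = {116b, ac10, cc08}.
That is 3 commits.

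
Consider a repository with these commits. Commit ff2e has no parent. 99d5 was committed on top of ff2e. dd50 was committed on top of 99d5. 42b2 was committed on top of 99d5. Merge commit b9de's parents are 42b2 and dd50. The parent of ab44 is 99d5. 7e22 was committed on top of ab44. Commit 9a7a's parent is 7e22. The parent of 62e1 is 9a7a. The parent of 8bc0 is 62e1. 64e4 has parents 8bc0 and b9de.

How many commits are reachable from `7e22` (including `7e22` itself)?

4

Walking parent pointers from 7e22: reachable set = {7e22, 99d5, ab44, ff2e}.
That is 4 commits.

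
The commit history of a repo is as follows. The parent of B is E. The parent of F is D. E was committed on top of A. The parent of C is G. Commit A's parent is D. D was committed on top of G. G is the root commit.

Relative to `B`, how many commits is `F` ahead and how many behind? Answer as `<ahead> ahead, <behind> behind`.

Reachable from F: {D, F, G}.
Reachable from B: {A, B, D, E, G}.
Only in F's history (ahead): {F} — 1.
Only in B's history (behind): {A, B, E} — 3.

1 ahead, 3 behind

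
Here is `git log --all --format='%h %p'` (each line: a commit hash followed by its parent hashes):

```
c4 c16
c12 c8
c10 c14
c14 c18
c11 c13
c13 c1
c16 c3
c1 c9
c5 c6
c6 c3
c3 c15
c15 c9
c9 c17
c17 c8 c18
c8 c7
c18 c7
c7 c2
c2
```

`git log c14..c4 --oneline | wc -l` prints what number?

Reachable from c4: {c15, c16, c17, c18, c2, c3, c4, c7, c8, c9}.
Reachable from c14: {c14, c18, c2, c7}.
In c4's history but not c14's: {c15, c16, c17, c3, c4, c8, c9} — 7 commits.

7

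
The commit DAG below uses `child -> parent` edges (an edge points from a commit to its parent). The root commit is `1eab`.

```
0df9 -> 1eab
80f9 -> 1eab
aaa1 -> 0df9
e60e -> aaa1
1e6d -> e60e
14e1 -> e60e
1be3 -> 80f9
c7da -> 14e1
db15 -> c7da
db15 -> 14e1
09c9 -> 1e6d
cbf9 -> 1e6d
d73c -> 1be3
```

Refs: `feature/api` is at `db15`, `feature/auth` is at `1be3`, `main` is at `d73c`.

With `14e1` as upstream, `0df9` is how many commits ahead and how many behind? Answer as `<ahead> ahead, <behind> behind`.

0 ahead, 3 behind

Reachable from 0df9: {0df9, 1eab}.
Reachable from 14e1: {0df9, 14e1, 1eab, aaa1, e60e}.
Only in 0df9's history (ahead): {} — 0.
Only in 14e1's history (behind): {14e1, aaa1, e60e} — 3.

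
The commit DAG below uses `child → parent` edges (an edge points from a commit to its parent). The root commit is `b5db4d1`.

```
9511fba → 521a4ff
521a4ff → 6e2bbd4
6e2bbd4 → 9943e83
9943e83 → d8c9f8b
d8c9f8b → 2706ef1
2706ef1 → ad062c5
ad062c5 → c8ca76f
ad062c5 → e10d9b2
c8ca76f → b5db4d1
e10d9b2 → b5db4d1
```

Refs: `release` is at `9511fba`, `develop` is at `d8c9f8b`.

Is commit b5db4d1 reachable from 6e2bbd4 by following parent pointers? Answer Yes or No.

Yes

Ancestors of 6e2bbd4 (commits reachable by following parents): {2706ef1, 6e2bbd4, 9943e83, ad062c5, b5db4d1, c8ca76f, d8c9f8b, e10d9b2}.
b5db4d1 is in that set, so it is an ancestor of 6e2bbd4.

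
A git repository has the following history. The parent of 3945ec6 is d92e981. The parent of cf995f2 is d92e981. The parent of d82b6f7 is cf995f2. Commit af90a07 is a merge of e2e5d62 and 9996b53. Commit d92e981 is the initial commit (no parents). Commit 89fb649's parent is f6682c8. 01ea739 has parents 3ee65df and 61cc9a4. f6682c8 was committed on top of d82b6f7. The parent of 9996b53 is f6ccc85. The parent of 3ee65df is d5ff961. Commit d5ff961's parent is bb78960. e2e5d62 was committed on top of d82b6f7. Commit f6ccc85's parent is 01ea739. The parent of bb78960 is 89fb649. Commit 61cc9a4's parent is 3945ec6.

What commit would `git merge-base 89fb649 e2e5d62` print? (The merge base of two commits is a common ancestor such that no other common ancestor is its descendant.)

d82b6f7

Ancestors of 89fb649: {89fb649, cf995f2, d82b6f7, d92e981, f6682c8}.
Ancestors of e2e5d62: {cf995f2, d82b6f7, d92e981, e2e5d62}.
Common ancestors: {cf995f2, d82b6f7, d92e981}.
Among these, d82b6f7 is not an ancestor of any other common ancestor — it is the merge base.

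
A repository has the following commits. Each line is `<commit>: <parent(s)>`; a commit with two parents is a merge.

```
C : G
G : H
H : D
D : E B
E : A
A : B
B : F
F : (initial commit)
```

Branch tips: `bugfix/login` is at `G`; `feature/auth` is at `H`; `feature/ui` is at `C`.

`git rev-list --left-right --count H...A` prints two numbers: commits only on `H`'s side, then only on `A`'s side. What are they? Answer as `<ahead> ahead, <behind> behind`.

Reachable from H: {A, B, D, E, F, H}.
Reachable from A: {A, B, F}.
Only in H's history (ahead): {D, E, H} — 3.
Only in A's history (behind): {} — 0.

3 ahead, 0 behind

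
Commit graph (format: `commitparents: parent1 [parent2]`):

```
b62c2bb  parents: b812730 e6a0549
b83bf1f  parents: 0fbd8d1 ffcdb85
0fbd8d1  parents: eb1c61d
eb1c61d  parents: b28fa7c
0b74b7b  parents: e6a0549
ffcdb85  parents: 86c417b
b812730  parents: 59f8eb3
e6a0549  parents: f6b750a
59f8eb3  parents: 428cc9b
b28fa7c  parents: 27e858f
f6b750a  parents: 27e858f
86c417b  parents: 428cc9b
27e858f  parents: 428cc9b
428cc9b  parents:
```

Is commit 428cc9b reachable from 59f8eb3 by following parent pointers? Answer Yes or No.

Ancestors of 59f8eb3 (commits reachable by following parents): {428cc9b, 59f8eb3}.
428cc9b is in that set, so it is an ancestor of 59f8eb3.

Yes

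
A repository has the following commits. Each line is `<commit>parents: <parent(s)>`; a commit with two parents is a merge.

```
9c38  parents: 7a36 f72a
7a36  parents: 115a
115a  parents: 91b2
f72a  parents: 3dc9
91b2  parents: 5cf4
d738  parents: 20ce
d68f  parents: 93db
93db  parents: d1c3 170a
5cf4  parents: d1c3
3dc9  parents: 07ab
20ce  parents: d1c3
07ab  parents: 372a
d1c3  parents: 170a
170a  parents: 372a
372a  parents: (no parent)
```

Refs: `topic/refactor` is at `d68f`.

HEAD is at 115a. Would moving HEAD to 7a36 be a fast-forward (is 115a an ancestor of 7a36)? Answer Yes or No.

Yes

A fast-forward from 115a to 7a36 is possible iff 115a is an ancestor of 7a36.
Ancestors of 7a36: {115a, 170a, 372a, 5cf4, 7a36, 91b2, d1c3}.
115a is among them, so fast-forward is possible.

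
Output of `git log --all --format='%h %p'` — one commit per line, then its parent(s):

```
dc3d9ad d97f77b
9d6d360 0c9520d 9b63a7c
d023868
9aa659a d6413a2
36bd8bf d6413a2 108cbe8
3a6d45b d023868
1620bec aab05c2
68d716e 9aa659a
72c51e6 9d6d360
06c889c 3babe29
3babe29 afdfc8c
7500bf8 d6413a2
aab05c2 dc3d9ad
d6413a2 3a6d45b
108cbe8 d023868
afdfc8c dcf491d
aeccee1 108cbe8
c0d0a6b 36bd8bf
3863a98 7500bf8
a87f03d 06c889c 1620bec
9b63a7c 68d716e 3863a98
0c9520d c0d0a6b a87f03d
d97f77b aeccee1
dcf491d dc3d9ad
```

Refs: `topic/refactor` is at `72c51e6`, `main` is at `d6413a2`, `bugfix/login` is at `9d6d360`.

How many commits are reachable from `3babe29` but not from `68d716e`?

Reachable from 3babe29: {108cbe8, 3babe29, aeccee1, afdfc8c, d023868, d97f77b, dc3d9ad, dcf491d}.
Reachable from 68d716e: {3a6d45b, 68d716e, 9aa659a, d023868, d6413a2}.
In 3babe29's history but not 68d716e's: {108cbe8, 3babe29, aeccee1, afdfc8c, d97f77b, dc3d9ad, dcf491d} — 7 commits.

7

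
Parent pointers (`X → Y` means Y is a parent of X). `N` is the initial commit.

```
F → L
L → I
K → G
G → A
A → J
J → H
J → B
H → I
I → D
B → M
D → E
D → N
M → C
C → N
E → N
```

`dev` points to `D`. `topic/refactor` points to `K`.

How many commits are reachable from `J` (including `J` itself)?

9

Walking parent pointers from J: reachable set = {B, C, D, E, H, I, J, M, N}.
That is 9 commits.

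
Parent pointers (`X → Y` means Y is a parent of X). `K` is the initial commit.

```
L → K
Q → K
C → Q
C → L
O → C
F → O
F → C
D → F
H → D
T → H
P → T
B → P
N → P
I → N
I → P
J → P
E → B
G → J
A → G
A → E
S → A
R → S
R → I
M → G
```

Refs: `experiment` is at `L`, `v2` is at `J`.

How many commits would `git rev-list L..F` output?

4

Reachable from F: {C, F, K, L, O, Q}.
Reachable from L: {K, L}.
In F's history but not L's: {C, F, O, Q} — 4 commits.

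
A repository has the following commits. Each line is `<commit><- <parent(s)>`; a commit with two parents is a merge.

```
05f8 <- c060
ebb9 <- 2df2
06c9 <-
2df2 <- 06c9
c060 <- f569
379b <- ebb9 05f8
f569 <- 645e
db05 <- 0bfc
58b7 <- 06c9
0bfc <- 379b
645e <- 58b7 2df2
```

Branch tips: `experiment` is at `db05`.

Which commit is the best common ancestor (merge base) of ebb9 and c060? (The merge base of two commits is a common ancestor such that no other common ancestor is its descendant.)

Ancestors of ebb9: {06c9, 2df2, ebb9}.
Ancestors of c060: {06c9, 2df2, 58b7, 645e, c060, f569}.
Common ancestors: {06c9, 2df2}.
Among these, 2df2 is not an ancestor of any other common ancestor — it is the merge base.

2df2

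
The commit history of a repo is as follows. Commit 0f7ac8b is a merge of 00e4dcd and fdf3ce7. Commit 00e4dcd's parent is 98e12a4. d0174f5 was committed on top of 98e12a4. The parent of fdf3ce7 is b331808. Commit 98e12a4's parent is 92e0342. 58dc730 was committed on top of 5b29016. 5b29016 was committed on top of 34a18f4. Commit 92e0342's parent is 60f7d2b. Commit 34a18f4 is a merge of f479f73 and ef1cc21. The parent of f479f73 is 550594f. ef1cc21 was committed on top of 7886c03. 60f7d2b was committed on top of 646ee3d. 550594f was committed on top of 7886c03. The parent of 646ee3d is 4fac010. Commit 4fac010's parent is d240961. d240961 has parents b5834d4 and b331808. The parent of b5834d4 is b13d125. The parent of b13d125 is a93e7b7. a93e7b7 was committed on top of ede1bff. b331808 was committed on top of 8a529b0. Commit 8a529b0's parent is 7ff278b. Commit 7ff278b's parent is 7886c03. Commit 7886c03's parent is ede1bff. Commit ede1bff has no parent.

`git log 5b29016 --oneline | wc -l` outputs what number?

Walking parent pointers from 5b29016: reachable set = {34a18f4, 550594f, 5b29016, 7886c03, ede1bff, ef1cc21, f479f73}.
That is 7 commits.

7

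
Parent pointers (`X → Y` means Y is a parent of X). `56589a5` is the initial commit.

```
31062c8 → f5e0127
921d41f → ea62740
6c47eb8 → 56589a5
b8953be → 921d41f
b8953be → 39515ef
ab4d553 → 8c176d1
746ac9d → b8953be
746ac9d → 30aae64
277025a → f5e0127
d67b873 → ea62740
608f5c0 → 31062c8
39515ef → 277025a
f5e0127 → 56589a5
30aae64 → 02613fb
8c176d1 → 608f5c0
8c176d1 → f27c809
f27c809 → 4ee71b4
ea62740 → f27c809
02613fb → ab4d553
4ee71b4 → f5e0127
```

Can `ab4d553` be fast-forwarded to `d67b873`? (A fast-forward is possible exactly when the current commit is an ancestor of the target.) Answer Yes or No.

No

A fast-forward from ab4d553 to d67b873 is possible iff ab4d553 is an ancestor of d67b873.
Ancestors of d67b873: {4ee71b4, 56589a5, d67b873, ea62740, f27c809, f5e0127}.
ab4d553 is not among them, so fast-forward is not possible.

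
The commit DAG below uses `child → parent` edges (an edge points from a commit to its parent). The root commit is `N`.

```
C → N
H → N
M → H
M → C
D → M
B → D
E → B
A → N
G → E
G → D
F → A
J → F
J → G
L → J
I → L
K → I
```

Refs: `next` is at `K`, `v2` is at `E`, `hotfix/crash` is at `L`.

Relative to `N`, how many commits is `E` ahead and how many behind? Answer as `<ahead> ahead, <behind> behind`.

6 ahead, 0 behind

Reachable from E: {B, C, D, E, H, M, N}.
Reachable from N: {N}.
Only in E's history (ahead): {B, C, D, E, H, M} — 6.
Only in N's history (behind): {} — 0.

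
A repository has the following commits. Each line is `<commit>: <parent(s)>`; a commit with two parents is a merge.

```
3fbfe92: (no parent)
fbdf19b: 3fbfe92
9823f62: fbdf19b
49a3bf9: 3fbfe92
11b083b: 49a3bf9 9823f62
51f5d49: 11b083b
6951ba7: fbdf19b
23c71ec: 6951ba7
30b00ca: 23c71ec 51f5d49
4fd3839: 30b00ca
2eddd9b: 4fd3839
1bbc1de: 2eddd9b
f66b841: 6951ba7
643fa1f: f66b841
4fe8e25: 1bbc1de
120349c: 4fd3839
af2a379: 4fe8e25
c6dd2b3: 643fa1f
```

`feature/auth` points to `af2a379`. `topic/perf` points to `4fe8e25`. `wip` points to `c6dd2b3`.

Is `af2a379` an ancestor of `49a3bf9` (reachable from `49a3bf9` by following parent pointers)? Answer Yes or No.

Ancestors of 49a3bf9: {3fbfe92, 49a3bf9}.
af2a379 is not in that set, so it is not an ancestor of 49a3bf9.

No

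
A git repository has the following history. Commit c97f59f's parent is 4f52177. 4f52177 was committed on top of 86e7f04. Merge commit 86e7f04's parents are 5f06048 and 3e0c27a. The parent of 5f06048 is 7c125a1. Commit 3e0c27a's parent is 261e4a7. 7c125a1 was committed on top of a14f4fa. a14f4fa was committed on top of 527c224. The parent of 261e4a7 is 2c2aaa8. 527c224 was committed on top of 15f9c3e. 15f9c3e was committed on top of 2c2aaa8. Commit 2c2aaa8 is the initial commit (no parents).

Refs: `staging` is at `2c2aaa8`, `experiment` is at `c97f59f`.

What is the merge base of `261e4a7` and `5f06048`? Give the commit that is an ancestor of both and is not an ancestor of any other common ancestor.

2c2aaa8

Ancestors of 261e4a7: {261e4a7, 2c2aaa8}.
Ancestors of 5f06048: {15f9c3e, 2c2aaa8, 527c224, 5f06048, 7c125a1, a14f4fa}.
Common ancestors: {2c2aaa8}.
The only common ancestor is 2c2aaa8, so it is the merge base.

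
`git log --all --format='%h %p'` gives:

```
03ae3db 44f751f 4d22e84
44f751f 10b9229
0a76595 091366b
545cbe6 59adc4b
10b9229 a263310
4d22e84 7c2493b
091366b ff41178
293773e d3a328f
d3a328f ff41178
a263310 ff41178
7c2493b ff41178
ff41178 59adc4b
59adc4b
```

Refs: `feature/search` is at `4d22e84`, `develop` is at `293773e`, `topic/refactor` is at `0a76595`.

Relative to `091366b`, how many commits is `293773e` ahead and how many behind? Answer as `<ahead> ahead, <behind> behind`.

Reachable from 293773e: {293773e, 59adc4b, d3a328f, ff41178}.
Reachable from 091366b: {091366b, 59adc4b, ff41178}.
Only in 293773e's history (ahead): {293773e, d3a328f} — 2.
Only in 091366b's history (behind): {091366b} — 1.

2 ahead, 1 behind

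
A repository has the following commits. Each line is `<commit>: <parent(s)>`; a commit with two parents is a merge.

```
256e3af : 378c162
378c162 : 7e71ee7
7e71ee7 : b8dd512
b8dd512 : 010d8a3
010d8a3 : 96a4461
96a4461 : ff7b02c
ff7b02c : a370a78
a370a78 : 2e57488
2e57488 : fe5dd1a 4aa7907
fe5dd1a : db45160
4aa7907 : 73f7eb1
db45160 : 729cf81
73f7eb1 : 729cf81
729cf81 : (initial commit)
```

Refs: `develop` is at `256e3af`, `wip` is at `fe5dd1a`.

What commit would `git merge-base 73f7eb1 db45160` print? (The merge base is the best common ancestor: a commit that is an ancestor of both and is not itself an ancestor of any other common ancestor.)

729cf81

Ancestors of 73f7eb1: {729cf81, 73f7eb1}.
Ancestors of db45160: {729cf81, db45160}.
Common ancestors: {729cf81}.
The only common ancestor is 729cf81, so it is the merge base.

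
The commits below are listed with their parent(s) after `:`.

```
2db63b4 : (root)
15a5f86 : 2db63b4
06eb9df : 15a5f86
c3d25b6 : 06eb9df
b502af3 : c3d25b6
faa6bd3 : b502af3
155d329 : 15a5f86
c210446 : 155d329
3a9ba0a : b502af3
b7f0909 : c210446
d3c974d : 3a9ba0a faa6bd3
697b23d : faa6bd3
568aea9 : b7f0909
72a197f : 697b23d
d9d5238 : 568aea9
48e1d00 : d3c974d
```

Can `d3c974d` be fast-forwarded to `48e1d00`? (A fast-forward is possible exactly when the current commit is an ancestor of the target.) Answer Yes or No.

Yes

A fast-forward from d3c974d to 48e1d00 is possible iff d3c974d is an ancestor of 48e1d00.
Ancestors of 48e1d00: {06eb9df, 15a5f86, 2db63b4, 3a9ba0a, 48e1d00, b502af3, c3d25b6, d3c974d, faa6bd3}.
d3c974d is among them, so fast-forward is possible.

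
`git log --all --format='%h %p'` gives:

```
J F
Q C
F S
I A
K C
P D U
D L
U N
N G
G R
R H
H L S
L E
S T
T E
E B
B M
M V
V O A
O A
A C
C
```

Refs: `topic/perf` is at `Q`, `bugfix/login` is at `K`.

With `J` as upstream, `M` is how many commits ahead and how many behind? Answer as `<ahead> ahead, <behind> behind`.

0 ahead, 6 behind

Reachable from M: {A, C, M, O, V}.
Reachable from J: {A, B, C, E, F, J, M, O, S, T, V}.
Only in M's history (ahead): {} — 0.
Only in J's history (behind): {B, E, F, J, S, T} — 6.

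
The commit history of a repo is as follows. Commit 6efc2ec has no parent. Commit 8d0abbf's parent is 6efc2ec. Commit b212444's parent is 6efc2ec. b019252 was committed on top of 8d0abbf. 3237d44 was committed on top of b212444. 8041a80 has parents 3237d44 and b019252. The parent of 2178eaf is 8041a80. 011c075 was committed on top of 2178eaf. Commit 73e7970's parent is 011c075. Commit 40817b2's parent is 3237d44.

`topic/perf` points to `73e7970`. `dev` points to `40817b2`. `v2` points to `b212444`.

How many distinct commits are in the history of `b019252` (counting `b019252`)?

Walking parent pointers from b019252: reachable set = {6efc2ec, 8d0abbf, b019252}.
That is 3 commits.

3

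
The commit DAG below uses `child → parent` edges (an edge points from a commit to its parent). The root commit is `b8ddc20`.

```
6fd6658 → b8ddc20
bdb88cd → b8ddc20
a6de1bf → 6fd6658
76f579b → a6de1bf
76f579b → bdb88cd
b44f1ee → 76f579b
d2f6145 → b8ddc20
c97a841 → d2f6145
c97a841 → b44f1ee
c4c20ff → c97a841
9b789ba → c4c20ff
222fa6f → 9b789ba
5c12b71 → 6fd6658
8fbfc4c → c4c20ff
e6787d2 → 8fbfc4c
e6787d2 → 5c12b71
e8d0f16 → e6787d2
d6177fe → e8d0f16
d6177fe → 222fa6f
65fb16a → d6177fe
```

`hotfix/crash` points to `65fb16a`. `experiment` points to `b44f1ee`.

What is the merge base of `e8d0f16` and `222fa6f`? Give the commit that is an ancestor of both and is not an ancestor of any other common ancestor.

Ancestors of e8d0f16: {5c12b71, 6fd6658, 76f579b, 8fbfc4c, a6de1bf, b44f1ee, b8ddc20, bdb88cd, c4c20ff, c97a841, d2f6145, e6787d2, e8d0f16}.
Ancestors of 222fa6f: {222fa6f, 6fd6658, 76f579b, 9b789ba, a6de1bf, b44f1ee, b8ddc20, bdb88cd, c4c20ff, c97a841, d2f6145}.
Common ancestors: {6fd6658, 76f579b, a6de1bf, b44f1ee, b8ddc20, bdb88cd, c4c20ff, c97a841, d2f6145}.
Among these, c4c20ff is not an ancestor of any other common ancestor — it is the merge base.

c4c20ff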